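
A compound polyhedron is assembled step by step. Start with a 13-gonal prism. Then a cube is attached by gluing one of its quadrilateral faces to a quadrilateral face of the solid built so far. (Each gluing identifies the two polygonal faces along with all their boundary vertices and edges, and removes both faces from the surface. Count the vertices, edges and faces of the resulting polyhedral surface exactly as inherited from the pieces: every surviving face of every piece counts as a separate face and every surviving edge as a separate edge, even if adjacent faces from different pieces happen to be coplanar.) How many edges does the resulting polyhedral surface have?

A 13-gonal prism: V=26, E=39, F=15.
Attach a cube (V=8, E=12, F=6) along a 4-gon: merge 4 vertices and 4 edges, delete both glued faces → V=30, E=47, F=19.
Check: V − E + F = 30 − 47 + 19 = 2.

47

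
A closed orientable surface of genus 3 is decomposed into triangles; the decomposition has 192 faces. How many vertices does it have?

χ = 2 − 2·3 = -4, and every face is a triangle so 3F = 2E.
E = 3·192/2 = 288. Then V = -4 + E − F = -4 + 288 − 192 = 92.

92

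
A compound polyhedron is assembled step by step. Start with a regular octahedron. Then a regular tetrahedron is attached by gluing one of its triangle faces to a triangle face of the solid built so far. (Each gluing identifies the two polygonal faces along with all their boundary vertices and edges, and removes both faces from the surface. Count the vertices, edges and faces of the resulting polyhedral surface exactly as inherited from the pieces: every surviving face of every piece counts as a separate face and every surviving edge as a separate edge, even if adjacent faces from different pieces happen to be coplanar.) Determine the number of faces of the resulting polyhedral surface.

A regular octahedron: V=6, E=12, F=8.
Attach a regular tetrahedron (V=4, E=6, F=4) along a 3-gon: merge 3 vertices and 3 edges, delete both glued faces → V=7, E=15, F=10.
Check: V − E + F = 7 − 15 + 10 = 2.

10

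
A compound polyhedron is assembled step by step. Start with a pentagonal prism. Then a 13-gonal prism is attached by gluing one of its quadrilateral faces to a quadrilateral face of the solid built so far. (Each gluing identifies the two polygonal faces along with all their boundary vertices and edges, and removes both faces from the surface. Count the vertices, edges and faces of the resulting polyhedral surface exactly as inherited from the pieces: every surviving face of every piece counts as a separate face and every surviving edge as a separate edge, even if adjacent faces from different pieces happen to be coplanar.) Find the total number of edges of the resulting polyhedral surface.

A pentagonal prism: V=10, E=15, F=7.
Attach a 13-gonal prism (V=26, E=39, F=15) along a 4-gon: merge 4 vertices and 4 edges, delete both glued faces → V=32, E=50, F=20.
Check: V − E + F = 32 − 50 + 20 = 2.

50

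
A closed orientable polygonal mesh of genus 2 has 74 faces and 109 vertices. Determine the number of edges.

185

For a closed orientable surface of genus 2, χ = 2 − 2·2 = -2.
E = V + F − (-2) = 109 + 74 − (-2) = 185.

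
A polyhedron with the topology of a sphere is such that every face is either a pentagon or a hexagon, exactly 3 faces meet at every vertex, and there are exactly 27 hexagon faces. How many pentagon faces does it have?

12

Let x be the number of pentagons; then F = 27 + x.
Edge–face incidences: 2E = 6·27 + 5·x = 162 + 5x.
Every vertex has degree 3, so 3V = 2E.
Euler: V − E + F = 2 ⇒ (2E)/3 − E + (27 + x) = 2.
Multiply by 6: 2·(2E) − 3·(2E) + 6·(27 + x) = 12, i.e. 162 + 6x − (162 + 5x) = 12.
Collecting terms: x = 12.
Then 2E = 162 + 5·12 = 222, so E = 111, V = 2E/3 = 74, F = 27 + 12 = 39.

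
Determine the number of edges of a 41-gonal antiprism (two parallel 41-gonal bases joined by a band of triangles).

An antiprism on an n-gon has two n-gon caps and 2n triangles: V = 2·41 = 82, E = 4·41 = 164, F = 2·41 + 2 = 84.

164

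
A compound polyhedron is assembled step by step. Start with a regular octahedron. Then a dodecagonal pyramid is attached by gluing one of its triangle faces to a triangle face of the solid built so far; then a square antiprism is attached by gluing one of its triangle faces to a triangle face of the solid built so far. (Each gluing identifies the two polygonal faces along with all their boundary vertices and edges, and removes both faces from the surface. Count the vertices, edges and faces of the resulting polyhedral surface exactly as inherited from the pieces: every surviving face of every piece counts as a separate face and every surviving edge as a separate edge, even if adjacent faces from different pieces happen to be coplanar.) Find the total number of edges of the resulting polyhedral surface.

A regular octahedron: V=6, E=12, F=8.
Attach a dodecagonal pyramid (V=13, E=24, F=13) along a 3-gon: merge 3 vertices and 3 edges, delete both glued faces → V=16, E=33, F=19.
Attach a square antiprism (V=8, E=16, F=10) along a 3-gon: merge 3 vertices and 3 edges, delete both glued faces → V=21, E=46, F=27.
Check: V − E + F = 21 − 46 + 27 = 2.

46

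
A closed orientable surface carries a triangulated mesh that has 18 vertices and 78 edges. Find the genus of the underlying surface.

5

Every face is a triangle and each edge borders two faces, so 3F = 2·78, giving F = 52.
χ = V − E + F = 18 − 78 + 52 = -8.
For a closed orientable surface χ = 2 − 2g, so g = (2 − (-8))/2 = 5.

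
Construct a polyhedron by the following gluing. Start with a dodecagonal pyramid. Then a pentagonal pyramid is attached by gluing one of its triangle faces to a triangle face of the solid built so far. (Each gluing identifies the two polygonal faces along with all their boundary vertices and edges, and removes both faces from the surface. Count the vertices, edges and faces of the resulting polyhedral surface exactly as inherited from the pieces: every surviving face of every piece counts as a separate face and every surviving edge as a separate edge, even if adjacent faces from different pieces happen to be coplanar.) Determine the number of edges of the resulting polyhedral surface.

A dodecagonal pyramid: V=13, E=24, F=13.
Attach a pentagonal pyramid (V=6, E=10, F=6) along a 3-gon: merge 3 vertices and 3 edges, delete both glued faces → V=16, E=31, F=17.
Check: V − E + F = 16 − 31 + 17 = 2.

31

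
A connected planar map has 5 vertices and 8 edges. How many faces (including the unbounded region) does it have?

5

Euler's formula for a connected plane graph: V − E + F = 2, so F = 2 − 5 + 8 = 5.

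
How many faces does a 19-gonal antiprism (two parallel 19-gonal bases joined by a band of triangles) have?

An antiprism on an n-gon has two n-gon caps and 2n triangles: V = 2·19 = 38, E = 4·19 = 76, F = 2·19 + 2 = 40.
Check: V − E + F = 38 − 76 + 40 = 2.

40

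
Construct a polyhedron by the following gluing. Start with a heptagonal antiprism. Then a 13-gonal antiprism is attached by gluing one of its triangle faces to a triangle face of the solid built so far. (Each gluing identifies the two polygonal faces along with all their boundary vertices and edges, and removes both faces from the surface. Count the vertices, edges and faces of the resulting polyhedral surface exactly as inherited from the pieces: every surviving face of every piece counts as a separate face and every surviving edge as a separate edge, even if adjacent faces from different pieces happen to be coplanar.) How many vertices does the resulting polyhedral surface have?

A heptagonal antiprism: V=14, E=28, F=16.
Attach a 13-gonal antiprism (V=26, E=52, F=28) along a 3-gon: merge 3 vertices and 3 edges, delete both glued faces → V=37, E=77, F=42.
Check: V − E + F = 37 − 77 + 42 = 2.

37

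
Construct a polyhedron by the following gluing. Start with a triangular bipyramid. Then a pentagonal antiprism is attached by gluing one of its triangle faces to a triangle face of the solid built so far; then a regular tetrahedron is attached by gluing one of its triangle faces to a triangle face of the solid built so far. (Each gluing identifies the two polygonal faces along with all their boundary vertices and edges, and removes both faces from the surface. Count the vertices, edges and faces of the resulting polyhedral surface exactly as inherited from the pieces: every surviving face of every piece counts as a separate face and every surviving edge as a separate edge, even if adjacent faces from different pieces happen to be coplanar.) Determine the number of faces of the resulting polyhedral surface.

18

A triangular bipyramid: V=5, E=9, F=6.
Attach a pentagonal antiprism (V=10, E=20, F=12) along a 3-gon: merge 3 vertices and 3 edges, delete both glued faces → V=12, E=26, F=16.
Attach a regular tetrahedron (V=4, E=6, F=4) along a 3-gon: merge 3 vertices and 3 edges, delete both glued faces → V=13, E=29, F=18.
Check: V − E + F = 13 − 29 + 18 = 2.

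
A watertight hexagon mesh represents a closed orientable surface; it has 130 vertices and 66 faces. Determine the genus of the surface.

2

Every face is a hexagon, so 2E = 6·66 = 396, giving E = 198.
χ = V − E + F = 130 − 198 + 66 = -2.
For a closed orientable surface χ = 2 − 2g, so g = (2 − (-2))/2 = 2.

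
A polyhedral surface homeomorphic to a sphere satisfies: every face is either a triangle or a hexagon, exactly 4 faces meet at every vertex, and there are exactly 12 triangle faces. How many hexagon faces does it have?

2

Let x be the number of hexagons; then F = 12 + x.
Edge–face incidences: 2E = 3·12 + 6·x = 36 + 6x.
Every vertex has degree 4, so 4V = 2E.
Euler: V − E + F = 2 ⇒ (2E)/4 − E + (12 + x) = 2.
Multiply by 8: 2·(2E) − 4·(2E) + 8·(12 + x) = 16, i.e. 96 + 8x − 2·(36 + 6x) = 16.
Collecting terms: −4x + 24 = 16, so −4x = −8, so x = 2.
Then 2E = 36 + 6·2 = 48, so E = 24, V = 2E/4 = 12, F = 12 + 2 = 14.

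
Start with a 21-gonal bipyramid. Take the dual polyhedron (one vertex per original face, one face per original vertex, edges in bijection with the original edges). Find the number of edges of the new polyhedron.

63

The base solid has V = 23, E = 63, F = 42.
The dual swaps V and F and preserves E: V′ = F = 42, E′ = E = 63, F′ = V = 23.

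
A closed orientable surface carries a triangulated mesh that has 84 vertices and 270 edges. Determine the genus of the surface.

Every face is a triangle and each edge borders two faces, so 3F = 2·270, giving F = 180.
χ = V − E + F = 84 − 270 + 180 = -6.
For a closed orientable surface χ = 2 − 2g, so g = (2 − (-6))/2 = 4.

4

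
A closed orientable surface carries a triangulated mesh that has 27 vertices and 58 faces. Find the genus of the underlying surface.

2

Every face is a triangle, so 2E = 3·58 = 174, giving E = 87.
χ = V − E + F = 27 − 87 + 58 = -2.
For a closed orientable surface χ = 2 − 2g, so g = (2 − (-2))/2 = 2.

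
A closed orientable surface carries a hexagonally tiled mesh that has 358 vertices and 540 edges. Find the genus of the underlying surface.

Every face is a hexagon and each edge borders two faces, so 6F = 2·540, giving F = 180.
χ = V − E + F = 358 − 540 + 180 = -2.
For a closed orientable surface χ = 2 − 2g, so g = (2 − (-2))/2 = 2.

2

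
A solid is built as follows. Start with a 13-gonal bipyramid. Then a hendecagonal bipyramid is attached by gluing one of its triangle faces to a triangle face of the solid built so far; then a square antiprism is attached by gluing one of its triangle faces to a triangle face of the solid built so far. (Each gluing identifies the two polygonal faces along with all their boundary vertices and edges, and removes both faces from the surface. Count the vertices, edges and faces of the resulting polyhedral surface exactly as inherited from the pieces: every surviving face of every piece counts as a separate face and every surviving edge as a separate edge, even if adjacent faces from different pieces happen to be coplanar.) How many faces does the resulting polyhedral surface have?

A 13-gonal bipyramid: V=15, E=39, F=26.
Attach a hendecagonal bipyramid (V=13, E=33, F=22) along a 3-gon: merge 3 vertices and 3 edges, delete both glued faces → V=25, E=69, F=46.
Attach a square antiprism (V=8, E=16, F=10) along a 3-gon: merge 3 vertices and 3 edges, delete both glued faces → V=30, E=82, F=54.
Check: V − E + F = 30 − 82 + 54 = 2.

54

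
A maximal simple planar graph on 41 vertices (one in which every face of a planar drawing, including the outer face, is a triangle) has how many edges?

117

In a plane triangulation 3F = 2E and V − E + F = 2, so E = 3V − 6 = 3·41 − 6 = 117.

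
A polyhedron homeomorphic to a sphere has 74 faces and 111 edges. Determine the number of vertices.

Here V − E + F = 2.
V = 2 + E − F = 2 + 111 − 74 = 39.

39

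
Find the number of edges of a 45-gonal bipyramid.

135

A bipyramid over an n-gon has 2n triangular faces and n + 2 vertices: V = 45 + 2 = 47, E = 3·45 = 135, F = 2·45 = 90.
Check: V − E + F = 47 − 135 + 90 = 2.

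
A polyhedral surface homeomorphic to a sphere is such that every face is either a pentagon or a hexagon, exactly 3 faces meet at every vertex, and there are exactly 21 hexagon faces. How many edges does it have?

93

Let x be the number of pentagons; then F = 21 + x.
Edge–face incidences: 2E = 6·21 + 5·x = 126 + 5x.
Every vertex has degree 3, so 3V = 2E.
Euler: V − E + F = 2 ⇒ (2E)/3 − E + (21 + x) = 2.
Multiply by 6: 2·(2E) − 3·(2E) + 6·(21 + x) = 12, i.e. 126 + 6x − (126 + 5x) = 12.
Collecting terms: x = 12.
Then 2E = 126 + 5·12 = 186, so E = 93, V = 2E/3 = 62, F = 21 + 12 = 33.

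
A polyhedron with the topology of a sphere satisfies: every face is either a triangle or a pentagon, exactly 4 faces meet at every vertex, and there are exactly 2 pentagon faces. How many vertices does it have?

10

Let x be the number of triangles; then F = 2 + x.
Edge–face incidences: 2E = 5·2 + 3·x = 10 + 3x.
Every vertex has degree 4, so 4V = 2E.
Euler: V − E + F = 2 ⇒ (2E)/4 − E + (2 + x) = 2.
Multiply by 8: 2·(2E) − 4·(2E) + 8·(2 + x) = 16, i.e. 16 + 8x − 2·(10 + 3x) = 16.
Collecting terms: 2x − 4 = 16, so 2x = 20, so x = 10.
Then 2E = 10 + 3·10 = 40, so E = 20, V = 2E/4 = 10, F = 2 + 10 = 12.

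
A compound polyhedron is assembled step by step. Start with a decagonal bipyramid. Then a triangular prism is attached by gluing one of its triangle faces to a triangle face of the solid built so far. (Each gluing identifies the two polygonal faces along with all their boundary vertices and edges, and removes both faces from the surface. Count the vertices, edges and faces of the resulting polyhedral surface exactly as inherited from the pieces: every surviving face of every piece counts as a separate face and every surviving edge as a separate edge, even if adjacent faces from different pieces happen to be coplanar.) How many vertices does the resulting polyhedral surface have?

A decagonal bipyramid: V=12, E=30, F=20.
Attach a triangular prism (V=6, E=9, F=5) along a 3-gon: merge 3 vertices and 3 edges, delete both glued faces → V=15, E=36, F=23.
Check: V − E + F = 15 − 36 + 23 = 2.

15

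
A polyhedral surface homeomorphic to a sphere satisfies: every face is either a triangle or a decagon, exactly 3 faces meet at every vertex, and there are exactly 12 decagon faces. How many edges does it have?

Let x be the number of triangles; then F = 12 + x.
Edge–face incidences: 2E = 10·12 + 3·x = 120 + 3x.
Every vertex has degree 3, so 3V = 2E.
Euler: V − E + F = 2 ⇒ (2E)/3 − E + (12 + x) = 2.
Multiply by 6: 2·(2E) − 3·(2E) + 6·(12 + x) = 12, i.e. 72 + 6x − (120 + 3x) = 12.
Collecting terms: 3x − 48 = 12, so 3x = 60, so x = 20.
Then 2E = 120 + 3·20 = 180, so E = 90, V = 2E/3 = 60, F = 12 + 20 = 32.

90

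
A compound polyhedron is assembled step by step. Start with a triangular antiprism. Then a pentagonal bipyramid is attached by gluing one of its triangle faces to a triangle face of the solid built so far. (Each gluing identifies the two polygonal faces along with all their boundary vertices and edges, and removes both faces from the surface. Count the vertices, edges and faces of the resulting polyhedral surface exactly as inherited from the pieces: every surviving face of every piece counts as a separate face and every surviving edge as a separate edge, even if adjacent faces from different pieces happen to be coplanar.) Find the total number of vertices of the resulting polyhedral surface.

A triangular antiprism: V=6, E=12, F=8.
Attach a pentagonal bipyramid (V=7, E=15, F=10) along a 3-gon: merge 3 vertices and 3 edges, delete both glued faces → V=10, E=24, F=16.
Check: V − E + F = 10 − 24 + 16 = 2.

10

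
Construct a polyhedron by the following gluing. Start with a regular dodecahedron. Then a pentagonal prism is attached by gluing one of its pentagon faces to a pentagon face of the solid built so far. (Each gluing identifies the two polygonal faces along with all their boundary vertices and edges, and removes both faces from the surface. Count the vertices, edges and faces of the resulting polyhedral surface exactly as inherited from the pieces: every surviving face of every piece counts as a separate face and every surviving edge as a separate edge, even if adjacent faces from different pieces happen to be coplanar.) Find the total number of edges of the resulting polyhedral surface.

40

A regular dodecahedron: V=20, E=30, F=12.
Attach a pentagonal prism (V=10, E=15, F=7) along a 5-gon: merge 5 vertices and 5 edges, delete both glued faces → V=25, E=40, F=17.
Check: V − E + F = 25 − 40 + 17 = 2.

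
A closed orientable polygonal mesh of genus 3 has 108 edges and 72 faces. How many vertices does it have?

For a closed orientable surface of genus 3, χ = 2 − 2·3 = -4.
V = -4 + E − F = -4 + 108 − 72 = 32.

32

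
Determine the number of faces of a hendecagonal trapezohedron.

The n-trapezohedron (dual of the n-antiprism) has V = 2·11 + 2 = 24, E = 4·11 = 44, F = 2·11 = 22.
Check: V − E + F = 24 − 44 + 22 = 2.

22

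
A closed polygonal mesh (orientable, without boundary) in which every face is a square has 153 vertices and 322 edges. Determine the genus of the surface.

Every face is a square and each edge borders two faces, so 4F = 2·322, giving F = 161.
χ = V − E + F = 153 − 322 + 161 = -8.
For a closed orientable surface χ = 2 − 2g, so g = (2 − (-8))/2 = 5.

5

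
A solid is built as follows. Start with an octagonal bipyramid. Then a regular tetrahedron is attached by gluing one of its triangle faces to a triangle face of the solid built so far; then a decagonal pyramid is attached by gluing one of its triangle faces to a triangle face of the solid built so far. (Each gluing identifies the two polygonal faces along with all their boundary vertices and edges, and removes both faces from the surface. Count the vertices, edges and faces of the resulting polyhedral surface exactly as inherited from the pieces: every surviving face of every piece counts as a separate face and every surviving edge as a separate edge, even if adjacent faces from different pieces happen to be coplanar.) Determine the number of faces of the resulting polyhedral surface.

27

An octagonal bipyramid: V=10, E=24, F=16.
Attach a regular tetrahedron (V=4, E=6, F=4) along a 3-gon: merge 3 vertices and 3 edges, delete both glued faces → V=11, E=27, F=18.
Attach a decagonal pyramid (V=11, E=20, F=11) along a 3-gon: merge 3 vertices and 3 edges, delete both glued faces → V=19, E=44, F=27.
Check: V − E + F = 19 − 44 + 27 = 2.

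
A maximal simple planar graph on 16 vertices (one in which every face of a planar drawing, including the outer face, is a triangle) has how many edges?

In a plane triangulation 3F = 2E and V − E + F = 2, so E = 3V − 6 = 3·16 − 6 = 42.

42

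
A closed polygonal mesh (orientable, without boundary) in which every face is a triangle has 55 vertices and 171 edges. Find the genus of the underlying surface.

2

Every face is a triangle and each edge borders two faces, so 3F = 2·171, giving F = 114.
χ = V − E + F = 55 − 171 + 114 = -2.
For a closed orientable surface χ = 2 − 2g, so g = (2 − (-2))/2 = 2.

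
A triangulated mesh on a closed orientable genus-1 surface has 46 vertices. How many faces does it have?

92

χ = 2 − 2·1 = 0, and every face is a triangle so 3F = 2E.
V − E + F = 0 with E = 3F/2 gives 46 − (3/2 − 1)·F = 0, so F = 92 and E = 138.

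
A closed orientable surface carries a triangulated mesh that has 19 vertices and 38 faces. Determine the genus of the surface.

Every face is a triangle, so 2E = 3·38 = 114, giving E = 57.
χ = V − E + F = 19 − 57 + 38 = 0.
For a closed orientable surface χ = 2 − 2g, so g = (2 − (0))/2 = 1.

1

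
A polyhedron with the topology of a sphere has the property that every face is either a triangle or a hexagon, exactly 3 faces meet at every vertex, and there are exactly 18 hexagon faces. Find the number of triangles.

4

Let x be the number of triangles; then F = 18 + x.
Edge–face incidences: 2E = 6·18 + 3·x = 108 + 3x.
Every vertex has degree 3, so 3V = 2E.
Euler: V − E + F = 2 ⇒ (2E)/3 − E + (18 + x) = 2.
Multiply by 6: 2·(2E) − 3·(2E) + 6·(18 + x) = 12, i.e. 108 + 6x − (108 + 3x) = 12.
Collecting terms: 3x = 12, so x = 4.
Then 2E = 108 + 3·4 = 120, so E = 60, V = 2E/3 = 40, F = 18 + 4 = 22.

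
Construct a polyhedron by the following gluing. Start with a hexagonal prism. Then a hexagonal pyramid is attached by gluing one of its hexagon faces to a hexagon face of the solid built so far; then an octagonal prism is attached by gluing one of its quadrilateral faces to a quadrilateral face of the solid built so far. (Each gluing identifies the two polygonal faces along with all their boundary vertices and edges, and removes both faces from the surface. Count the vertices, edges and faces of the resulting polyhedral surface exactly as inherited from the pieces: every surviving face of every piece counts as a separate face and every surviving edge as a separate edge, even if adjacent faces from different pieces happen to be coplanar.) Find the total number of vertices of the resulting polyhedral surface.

25

A hexagonal prism: V=12, E=18, F=8.
Attach a hexagonal pyramid (V=7, E=12, F=7) along a 6-gon: merge 6 vertices and 6 edges, delete both glued faces → V=13, E=24, F=13.
Attach an octagonal prism (V=16, E=24, F=10) along a 4-gon: merge 4 vertices and 4 edges, delete both glued faces → V=25, E=44, F=21.
Check: V − E + F = 25 − 44 + 21 = 2.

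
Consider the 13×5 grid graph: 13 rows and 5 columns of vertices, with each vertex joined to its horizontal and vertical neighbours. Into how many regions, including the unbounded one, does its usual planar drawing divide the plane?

49

The grid has V = 13·5 = 65 vertices and E = 13·4 + 5·12 = 112 edges.
F = 2 − V + E = 2 − 65 + 112 = 49.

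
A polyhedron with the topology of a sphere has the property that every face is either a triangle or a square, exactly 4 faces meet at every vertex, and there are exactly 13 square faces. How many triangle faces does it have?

Let x be the number of triangles; then F = 13 + x.
Edge–face incidences: 2E = 4·13 + 3·x = 52 + 3x.
Every vertex has degree 4, so 4V = 2E.
Euler: V − E + F = 2 ⇒ (2E)/4 − E + (13 + x) = 2.
Multiply by 8: 2·(2E) − 4·(2E) + 8·(13 + x) = 16, i.e. 104 + 8x − 2·(52 + 3x) = 16.
Collecting terms: 2x = 16, so x = 8.
Then 2E = 52 + 3·8 = 76, so E = 38, V = 2E/4 = 19, F = 13 + 8 = 21.

8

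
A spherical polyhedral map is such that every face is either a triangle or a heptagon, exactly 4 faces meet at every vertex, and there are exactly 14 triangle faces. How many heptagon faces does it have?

2

Let x be the number of heptagons; then F = 14 + x.
Edge–face incidences: 2E = 3·14 + 7·x = 42 + 7x.
Every vertex has degree 4, so 4V = 2E.
Euler: V − E + F = 2 ⇒ (2E)/4 − E + (14 + x) = 2.
Multiply by 8: 2·(2E) − 4·(2E) + 8·(14 + x) = 16, i.e. 112 + 8x − 2·(42 + 7x) = 16.
Collecting terms: −6x + 28 = 16, so −6x = −12, so x = 2.
Then 2E = 42 + 7·2 = 56, so E = 28, V = 2E/4 = 14, F = 14 + 2 = 16.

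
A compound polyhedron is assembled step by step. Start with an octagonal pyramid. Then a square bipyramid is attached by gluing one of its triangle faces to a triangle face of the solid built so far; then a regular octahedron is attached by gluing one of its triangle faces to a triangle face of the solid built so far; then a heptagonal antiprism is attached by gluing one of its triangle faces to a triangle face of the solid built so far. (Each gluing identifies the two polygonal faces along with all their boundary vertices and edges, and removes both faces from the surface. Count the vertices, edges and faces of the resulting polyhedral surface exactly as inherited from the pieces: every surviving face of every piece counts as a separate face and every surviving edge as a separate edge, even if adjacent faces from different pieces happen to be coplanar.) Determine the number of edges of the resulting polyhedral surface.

59

An octagonal pyramid: V=9, E=16, F=9.
Attach a square bipyramid (V=6, E=12, F=8) along a 3-gon: merge 3 vertices and 3 edges, delete both glued faces → V=12, E=25, F=15.
Attach a regular octahedron (V=6, E=12, F=8) along a 3-gon: merge 3 vertices and 3 edges, delete both glued faces → V=15, E=34, F=21.
Attach a heptagonal antiprism (V=14, E=28, F=16) along a 3-gon: merge 3 vertices and 3 edges, delete both glued faces → V=26, E=59, F=35.
Check: V − E + F = 26 − 59 + 35 = 2.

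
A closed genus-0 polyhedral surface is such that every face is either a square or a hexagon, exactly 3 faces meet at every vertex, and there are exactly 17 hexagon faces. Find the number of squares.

6

Let x be the number of squares; then F = 17 + x.
Edge–face incidences: 2E = 6·17 + 4·x = 102 + 4x.
Every vertex has degree 3, so 3V = 2E.
Euler: V − E + F = 2 ⇒ (2E)/3 − E + (17 + x) = 2.
Multiply by 6: 2·(2E) − 3·(2E) + 6·(17 + x) = 12, i.e. 102 + 6x − (102 + 4x) = 12.
Collecting terms: 2x = 12, so x = 6.
Then 2E = 102 + 4·6 = 126, so E = 63, V = 2E/3 = 42, F = 17 + 6 = 23.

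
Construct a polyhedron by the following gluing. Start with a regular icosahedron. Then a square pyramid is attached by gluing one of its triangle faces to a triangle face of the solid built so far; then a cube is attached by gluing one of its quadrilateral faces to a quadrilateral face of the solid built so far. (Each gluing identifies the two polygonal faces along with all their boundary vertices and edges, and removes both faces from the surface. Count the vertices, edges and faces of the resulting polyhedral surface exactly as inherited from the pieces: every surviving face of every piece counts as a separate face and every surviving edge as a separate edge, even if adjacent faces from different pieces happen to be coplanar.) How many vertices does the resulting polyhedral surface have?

A regular icosahedron: V=12, E=30, F=20.
Attach a square pyramid (V=5, E=8, F=5) along a 3-gon: merge 3 vertices and 3 edges, delete both glued faces → V=14, E=35, F=23.
Attach a cube (V=8, E=12, F=6) along a 4-gon: merge 4 vertices and 4 edges, delete both glued faces → V=18, E=43, F=27.
Check: V − E + F = 18 − 43 + 27 = 2.

18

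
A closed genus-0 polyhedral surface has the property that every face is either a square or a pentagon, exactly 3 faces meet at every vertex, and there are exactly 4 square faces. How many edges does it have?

Let x be the number of pentagons; then F = 4 + x.
Edge–face incidences: 2E = 4·4 + 5·x = 16 + 5x.
Every vertex has degree 3, so 3V = 2E.
Euler: V − E + F = 2 ⇒ (2E)/3 − E + (4 + x) = 2.
Multiply by 6: 2·(2E) − 3·(2E) + 6·(4 + x) = 12, i.e. 24 + 6x − (16 + 5x) = 12.
Collecting terms: x + 8 = 12, so x = 4.
Then 2E = 16 + 5·4 = 36, so E = 18, V = 2E/3 = 12, F = 4 + 4 = 8.

18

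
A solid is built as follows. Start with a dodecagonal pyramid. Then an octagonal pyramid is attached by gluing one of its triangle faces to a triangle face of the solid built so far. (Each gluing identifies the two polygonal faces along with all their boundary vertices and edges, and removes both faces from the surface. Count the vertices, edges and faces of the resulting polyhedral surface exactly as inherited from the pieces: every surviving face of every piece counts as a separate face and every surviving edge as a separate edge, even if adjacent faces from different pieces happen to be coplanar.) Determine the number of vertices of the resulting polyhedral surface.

19

A dodecagonal pyramid: V=13, E=24, F=13.
Attach an octagonal pyramid (V=9, E=16, F=9) along a 3-gon: merge 3 vertices and 3 edges, delete both glued faces → V=19, E=37, F=20.
Check: V − E + F = 19 − 37 + 20 = 2.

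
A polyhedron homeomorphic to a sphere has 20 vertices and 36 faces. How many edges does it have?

54

Here V − E + F = 2.
E = V + F − (2) = 20 + 36 − (2) = 54.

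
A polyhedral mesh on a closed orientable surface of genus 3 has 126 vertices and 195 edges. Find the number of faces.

65

For a closed orientable surface of genus 3, χ = 2 − 2·3 = -4.
F = -4 − V + E = -4 − 126 + 195 = 65.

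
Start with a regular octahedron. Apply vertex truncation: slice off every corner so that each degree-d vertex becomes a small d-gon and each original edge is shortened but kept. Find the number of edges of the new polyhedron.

The base solid has V = 6, E = 12, F = 8.
Truncation replaces each original edge-end by a new vertex, so V′ = 2E = 24.
Each original edge survives, and each old vertex of degree d contributes d new edges; summing degrees gives Σd = 2E, so E′ = E + 2E = 3E = 36.
Each original face survives and each original vertex becomes one new face: F′ = F + V = 14.

36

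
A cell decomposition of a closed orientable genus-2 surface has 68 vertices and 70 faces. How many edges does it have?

For a closed orientable surface of genus 2, χ = 2 − 2·2 = -2.
E = V + F − (-2) = 68 + 70 − (-2) = 140.

140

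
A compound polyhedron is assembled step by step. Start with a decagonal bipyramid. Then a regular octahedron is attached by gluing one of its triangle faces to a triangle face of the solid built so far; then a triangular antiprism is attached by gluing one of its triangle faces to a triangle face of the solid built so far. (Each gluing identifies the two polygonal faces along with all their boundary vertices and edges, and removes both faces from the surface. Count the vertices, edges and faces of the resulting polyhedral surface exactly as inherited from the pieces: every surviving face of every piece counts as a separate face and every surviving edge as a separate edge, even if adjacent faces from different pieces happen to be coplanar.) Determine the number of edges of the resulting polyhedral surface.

48

A decagonal bipyramid: V=12, E=30, F=20.
Attach a regular octahedron (V=6, E=12, F=8) along a 3-gon: merge 3 vertices and 3 edges, delete both glued faces → V=15, E=39, F=26.
Attach a triangular antiprism (V=6, E=12, F=8) along a 3-gon: merge 3 vertices and 3 edges, delete both glued faces → V=18, E=48, F=32.
Check: V − E + F = 18 − 48 + 32 = 2.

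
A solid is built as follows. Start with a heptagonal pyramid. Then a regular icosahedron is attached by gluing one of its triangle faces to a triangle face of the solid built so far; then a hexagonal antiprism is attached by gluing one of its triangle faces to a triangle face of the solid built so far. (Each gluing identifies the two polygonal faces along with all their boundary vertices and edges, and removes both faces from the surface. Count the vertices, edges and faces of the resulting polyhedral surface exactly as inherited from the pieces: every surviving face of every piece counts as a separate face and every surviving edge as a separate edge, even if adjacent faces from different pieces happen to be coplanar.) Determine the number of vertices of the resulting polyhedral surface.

A heptagonal pyramid: V=8, E=14, F=8.
Attach a regular icosahedron (V=12, E=30, F=20) along a 3-gon: merge 3 vertices and 3 edges, delete both glued faces → V=17, E=41, F=26.
Attach a hexagonal antiprism (V=12, E=24, F=14) along a 3-gon: merge 3 vertices and 3 edges, delete both glued faces → V=26, E=62, F=38.
Check: V − E + F = 26 − 62 + 38 = 2.

26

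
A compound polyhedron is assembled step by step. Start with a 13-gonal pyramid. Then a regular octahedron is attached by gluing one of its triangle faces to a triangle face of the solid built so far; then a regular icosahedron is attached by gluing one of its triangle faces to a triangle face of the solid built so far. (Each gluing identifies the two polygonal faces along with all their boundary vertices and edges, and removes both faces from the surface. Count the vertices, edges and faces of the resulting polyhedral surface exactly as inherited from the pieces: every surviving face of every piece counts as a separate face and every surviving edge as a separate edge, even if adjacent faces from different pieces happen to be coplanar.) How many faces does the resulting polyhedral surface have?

A 13-gonal pyramid: V=14, E=26, F=14.
Attach a regular octahedron (V=6, E=12, F=8) along a 3-gon: merge 3 vertices and 3 edges, delete both glued faces → V=17, E=35, F=20.
Attach a regular icosahedron (V=12, E=30, F=20) along a 3-gon: merge 3 vertices and 3 edges, delete both glued faces → V=26, E=62, F=38.
Check: V − E + F = 26 − 62 + 38 = 2.

38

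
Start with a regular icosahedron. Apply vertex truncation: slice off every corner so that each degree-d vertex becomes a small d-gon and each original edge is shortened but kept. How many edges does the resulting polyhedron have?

90

The base solid has V = 12, E = 30, F = 20.
Truncation replaces each original edge-end by a new vertex, so V′ = 2E = 60.
Each original edge survives, and each old vertex of degree d contributes d new edges; summing degrees gives Σd = 2E, so E′ = E + 2E = 3E = 90.
Each original face survives and each original vertex becomes one new face: F′ = F + V = 32.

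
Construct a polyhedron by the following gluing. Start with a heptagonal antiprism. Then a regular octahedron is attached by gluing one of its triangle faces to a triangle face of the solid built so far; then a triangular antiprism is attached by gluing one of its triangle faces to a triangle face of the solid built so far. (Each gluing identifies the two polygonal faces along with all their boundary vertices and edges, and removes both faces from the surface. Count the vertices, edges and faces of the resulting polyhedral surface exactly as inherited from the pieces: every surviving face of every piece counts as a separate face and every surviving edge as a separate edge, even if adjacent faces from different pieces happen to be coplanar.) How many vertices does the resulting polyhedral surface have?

20

A heptagonal antiprism: V=14, E=28, F=16.
Attach a regular octahedron (V=6, E=12, F=8) along a 3-gon: merge 3 vertices and 3 edges, delete both glued faces → V=17, E=37, F=22.
Attach a triangular antiprism (V=6, E=12, F=8) along a 3-gon: merge 3 vertices and 3 edges, delete both glued faces → V=20, E=46, F=28.
Check: V − E + F = 20 − 46 + 28 = 2.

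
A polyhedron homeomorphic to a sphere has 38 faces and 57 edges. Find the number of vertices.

21

Here V − E + F = 2.
V = 2 + E − F = 2 + 57 − 38 = 21.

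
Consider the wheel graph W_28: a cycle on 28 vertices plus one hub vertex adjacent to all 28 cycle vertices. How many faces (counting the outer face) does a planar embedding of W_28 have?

29

W_28 has V = 28 + 1 = 29 vertices and E = 2·28 = 56 edges.
By Euler's formula F = 2 − V + E = 2 − 29 + 56 = 29.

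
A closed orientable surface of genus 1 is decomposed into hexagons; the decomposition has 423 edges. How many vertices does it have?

282

χ = 2 − 2·1 = 0, and every face is a hexagon so 6F = 2E.
F = 2E/6 = 141. Then V = 0 + E − F = 0 + 423 − 141 = 282.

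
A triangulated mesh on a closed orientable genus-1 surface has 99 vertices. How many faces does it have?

198

χ = 2 − 2·1 = 0, and every face is a triangle so 3F = 2E.
V − E + F = 0 with E = 3F/2 gives 99 − (3/2 − 1)·F = 0, so F = 198 and E = 297.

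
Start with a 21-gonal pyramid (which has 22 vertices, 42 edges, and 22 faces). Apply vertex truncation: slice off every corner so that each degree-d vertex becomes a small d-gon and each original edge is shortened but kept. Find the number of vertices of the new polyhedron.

Truncation replaces each original edge-end by a new vertex, so V′ = 2E = 84.
Each original edge survives, and each old vertex of degree d contributes d new edges; summing degrees gives Σd = 2E, so E′ = E + 2E = 3E = 126.
Each original face survives and each original vertex becomes one new face: F′ = F + V = 44.

84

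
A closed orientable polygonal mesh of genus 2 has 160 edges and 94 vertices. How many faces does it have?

For a closed orientable surface of genus 2, χ = 2 − 2·2 = -2.
F = -2 − V + E = -2 − 94 + 160 = 64.

64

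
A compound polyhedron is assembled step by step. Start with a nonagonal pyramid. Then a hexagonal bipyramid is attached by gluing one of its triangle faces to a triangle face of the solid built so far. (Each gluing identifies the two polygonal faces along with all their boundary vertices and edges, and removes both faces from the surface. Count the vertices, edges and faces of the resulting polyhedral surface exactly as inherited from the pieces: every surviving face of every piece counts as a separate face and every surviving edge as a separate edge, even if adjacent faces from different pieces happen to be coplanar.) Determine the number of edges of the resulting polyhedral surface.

A nonagonal pyramid: V=10, E=18, F=10.
Attach a hexagonal bipyramid (V=8, E=18, F=12) along a 3-gon: merge 3 vertices and 3 edges, delete both glued faces → V=15, E=33, F=20.
Check: V − E + F = 15 − 33 + 20 = 2.

33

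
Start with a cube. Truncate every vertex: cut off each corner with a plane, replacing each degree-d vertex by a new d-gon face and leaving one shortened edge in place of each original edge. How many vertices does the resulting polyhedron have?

24

The base solid has V = 8, E = 12, F = 6.
Truncation replaces each original edge-end by a new vertex, so V′ = 2E = 24.
Each original edge survives, and each old vertex of degree d contributes d new edges; summing degrees gives Σd = 2E, so E′ = E + 2E = 3E = 36.
Each original face survives and each original vertex becomes one new face: F′ = F + V = 14.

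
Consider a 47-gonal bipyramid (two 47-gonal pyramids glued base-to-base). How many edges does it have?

141

A bipyramid over an n-gon has 2n triangular faces and n + 2 vertices: V = 47 + 2 = 49, E = 3·47 = 141, F = 2·47 = 94.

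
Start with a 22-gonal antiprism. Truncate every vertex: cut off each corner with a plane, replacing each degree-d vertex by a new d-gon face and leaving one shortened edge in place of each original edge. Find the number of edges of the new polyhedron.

264

The base solid has V = 44, E = 88, F = 46.
Truncation replaces each original edge-end by a new vertex, so V′ = 2E = 176.
Each original edge survives, and each old vertex of degree d contributes d new edges; summing degrees gives Σd = 2E, so E′ = E + 2E = 3E = 264.
Each original face survives and each original vertex becomes one new face: F′ = F + V = 90.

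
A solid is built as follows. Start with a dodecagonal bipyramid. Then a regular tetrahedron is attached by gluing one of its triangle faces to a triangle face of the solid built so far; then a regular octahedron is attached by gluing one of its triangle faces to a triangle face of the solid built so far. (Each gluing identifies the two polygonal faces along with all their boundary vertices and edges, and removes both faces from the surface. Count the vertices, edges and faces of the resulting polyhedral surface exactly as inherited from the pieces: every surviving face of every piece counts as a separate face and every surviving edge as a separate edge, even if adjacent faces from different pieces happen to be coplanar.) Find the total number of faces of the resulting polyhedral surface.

32

A dodecagonal bipyramid: V=14, E=36, F=24.
Attach a regular tetrahedron (V=4, E=6, F=4) along a 3-gon: merge 3 vertices and 3 edges, delete both glued faces → V=15, E=39, F=26.
Attach a regular octahedron (V=6, E=12, F=8) along a 3-gon: merge 3 vertices and 3 edges, delete both glued faces → V=18, E=48, F=32.
Check: V − E + F = 18 − 48 + 32 = 2.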